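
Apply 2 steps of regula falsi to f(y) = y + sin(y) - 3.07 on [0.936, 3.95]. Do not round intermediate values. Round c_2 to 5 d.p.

3.45908

False-position update: c = (a·f(b) − b·f(a))/(f(b) − f(a)); replace the endpoint whose sign matches f(c).
f(0.936000) = -1.328808, f(3.950000) = 0.156812
step 1: c = 3.631863, f(c) = 0.090999 > 0 → new bracket [0.936000, 3.631863]
step 2: c = 3.459079, f(c) = 0.076899 > 0 → new bracket [0.936000, 3.459079]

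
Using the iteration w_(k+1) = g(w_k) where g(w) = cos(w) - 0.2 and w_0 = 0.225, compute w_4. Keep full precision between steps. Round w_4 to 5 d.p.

w_1 = g(0.225000) = 0.774794
w_2 = g(0.774794) = 0.514565
w_3 = g(0.514565) = 0.670507
w_4 = g(0.670507) = 0.583507

0.58351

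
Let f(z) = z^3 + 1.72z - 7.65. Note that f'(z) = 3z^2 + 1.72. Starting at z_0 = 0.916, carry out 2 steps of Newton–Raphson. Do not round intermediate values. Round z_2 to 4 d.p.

z_0 = 0.916000: f = -5.305905, f' = 4.237168 → z_1 = 0.916000 - (-5.305905)/(4.237168) = 2.168229
z_1 = 2.168229: f = 6.272669, f' = 15.823651 → z_2 = 2.168229 - (6.272669)/(15.823651) = 1.771818

1.7718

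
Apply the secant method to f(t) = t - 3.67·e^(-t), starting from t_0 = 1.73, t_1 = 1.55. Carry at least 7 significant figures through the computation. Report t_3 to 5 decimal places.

f(t_0) = 1.079366, f(t_1) = 0.771050
t_2 = 1.550000 - (0.771050)·(1.550000 - 1.730000)/(0.771050 - (1.079366)) = 1.099849; f(t_2) = -0.121973
t_3 = 1.099849 - (-0.121973)·(1.099849 - 1.550000)/(-0.121973 - (0.771050)) = 1.161332; f(t_3) = 0.012370

1.16133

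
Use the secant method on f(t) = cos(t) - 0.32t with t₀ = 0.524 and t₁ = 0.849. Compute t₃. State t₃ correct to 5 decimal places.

f(t_0) = 0.698145, f(t_1) = 0.389054
t_2 = 0.849000 - (0.389054)·(0.849000 - 0.524000)/(0.389054 - (0.698145)) = 1.258079; f(t_2) = -0.094940
t_3 = 1.258079 - (-0.094940)·(1.258079 - 0.849000)/(-0.094940 - (0.389054)) = 1.177834; f(t_3) = 0.006019

1.17783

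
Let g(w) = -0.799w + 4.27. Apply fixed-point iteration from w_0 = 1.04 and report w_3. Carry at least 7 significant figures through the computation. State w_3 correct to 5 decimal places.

3.05376

w_1 = g(1.040000) = 3.439040
w_2 = g(3.439040) = 1.522207
w_3 = g(1.522207) = 3.053757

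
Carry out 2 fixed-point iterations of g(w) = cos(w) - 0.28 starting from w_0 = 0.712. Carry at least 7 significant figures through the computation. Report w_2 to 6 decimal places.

w_1 = g(0.712000) = 0.477057
w_2 = g(0.477057) = 0.608350

0.608350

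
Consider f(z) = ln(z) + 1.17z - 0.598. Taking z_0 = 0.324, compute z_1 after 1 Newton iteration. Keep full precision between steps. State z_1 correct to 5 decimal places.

Newton update: z ← z − f(z)/f'(z).
f'(z) = 1/z + 1.17
z_0 = 0.324000: f = -1.345932, f' = 4.256420 → z_1 = 0.324000 - (-1.345932)/(4.256420) = 0.640212

0.64021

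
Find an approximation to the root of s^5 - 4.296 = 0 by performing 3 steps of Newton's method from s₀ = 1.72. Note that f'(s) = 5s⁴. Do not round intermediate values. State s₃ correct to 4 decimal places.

s_0 = 1.720000: f = 10.757665, f' = 43.760653 → s_1 = 1.720000 - (10.757665)/(43.760653) = 1.474170
s_1 = 1.474170: f = 2.666070, f' = 23.613520 → s_2 = 1.474170 - (2.666070)/(23.613520) = 1.361266
s_2 = 1.361266: f = 0.378282, f' = 17.168880 → s_3 = 1.361266 - (0.378282)/(17.168880) = 1.339233

1.3392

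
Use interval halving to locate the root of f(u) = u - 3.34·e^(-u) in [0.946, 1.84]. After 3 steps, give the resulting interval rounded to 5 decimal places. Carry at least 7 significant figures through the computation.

f(0.946000) = -0.350892, f(1.840000) = 1.309550 (opposite signs)
step 1: m = 1.393000, f(m) = 0.563580 > 0 → root in [0.946000, 1.393000]
step 2: m = 1.169500, f(m) = 0.132356 > 0 → root in [0.946000, 1.169500]
step 3: m = 1.057750, f(m) = -0.102019 < 0 → root in [1.057750, 1.169500]

[1.05775, 1.16950]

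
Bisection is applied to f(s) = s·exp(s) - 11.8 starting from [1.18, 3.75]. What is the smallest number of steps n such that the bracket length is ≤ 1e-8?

Initial width b − a = 3.75 − 1.18 = 2.570000.
After n steps the width is (b−a)/2^n; need (b−a)/2^n ≤ 1e-8.
So n ≥ log₂(2.570000/1e-8) = log₂(257000000.0000) ≈ 27.9372.
Hence n = 28.

28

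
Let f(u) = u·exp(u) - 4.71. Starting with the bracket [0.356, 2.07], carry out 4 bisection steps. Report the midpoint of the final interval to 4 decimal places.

1.2666

f(0.356000) = -4.201772, f(2.070000) = 11.694384 (opposite signs)
step 1: m = 1.213000, f(m) = -0.630001 < 0 → root in [1.213000, 2.070000]
step 2: m = 1.641500, f(m) = 3.764914 > 0 → root in [1.213000, 1.641500]
step 3: m = 1.427250, f(m) = 1.237670 > 0 → root in [1.213000, 1.427250]
step 4: m = 1.320125, f(m) = 0.232402 > 0 → root in [1.213000, 1.320125]
Midpoint of [1.213000, 1.320125] = 1.266563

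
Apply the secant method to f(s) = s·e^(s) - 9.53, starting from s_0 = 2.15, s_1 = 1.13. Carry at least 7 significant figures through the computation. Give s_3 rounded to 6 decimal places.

Secant update: s_(k+1) = s_k − f(s_k)·(s_k − s_(k-1))/(f(s_k) − f(s_(k-1))).
f(s_0) = 8.927446, f(s_1) = -6.031908
s_2 = 1.130000 - (-6.031908)·(1.130000 - 2.150000)/(-6.031908 - (8.927446)) = 1.541284; f(s_2) = -2.331302
s_3 = 1.541284 - (-2.331302)·(1.541284 - 1.130000)/(-2.331302 - (-6.031908)) = 1.800384; f(s_3) = 1.365878

1.800384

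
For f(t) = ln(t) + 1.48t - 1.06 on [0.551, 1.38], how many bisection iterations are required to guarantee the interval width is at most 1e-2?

7

Initial width b − a = 1.38 − 0.551 = 0.829000.
After n steps the width is (b−a)/2^n; need (b−a)/2^n ≤ 1e-2.
So n ≥ log₂(0.829000/1e-2) = log₂(82.9000) ≈ 6.3733.
Hence n = 7.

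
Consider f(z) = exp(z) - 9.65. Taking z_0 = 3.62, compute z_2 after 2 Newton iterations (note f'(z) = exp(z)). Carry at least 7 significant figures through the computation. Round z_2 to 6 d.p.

z_0 = 3.620000: f = 27.687568, f' = 37.337568 → z_1 = 3.620000 - (27.687568)/(37.337568) = 2.878453
z_1 = 2.878453: f = 8.136733, f' = 17.786733 → z_2 = 2.878453 - (8.136733)/(17.786733) = 2.420992

2.420992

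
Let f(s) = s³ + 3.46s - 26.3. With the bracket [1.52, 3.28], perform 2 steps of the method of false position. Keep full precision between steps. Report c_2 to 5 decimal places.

2.53583

f(1.520000) = -17.528992, f(3.280000) = 20.336352
step 1: c = 2.334756, f(c) = -5.494784 < 0 → new bracket [2.334756, 3.280000]
step 2: c = 2.535828, f(c) = -1.219588 < 0 → new bracket [2.535828, 3.280000]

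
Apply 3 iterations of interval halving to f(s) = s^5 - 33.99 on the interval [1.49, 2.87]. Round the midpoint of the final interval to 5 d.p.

f(1.490000) = -26.646022, f(2.870000) = 160.729517 (opposite signs)
step 1: m = 2.180000, f(m) = 15.245967 > 0 → root in [1.490000, 2.180000]
step 2: m = 1.835000, f(m) = -13.184395 < 0 → root in [1.835000, 2.180000]
step 3: m = 2.007500, f(m) = -1.385483 < 0 → root in [2.007500, 2.180000]
Midpoint of [2.007500, 2.180000] = 2.093750

2.09375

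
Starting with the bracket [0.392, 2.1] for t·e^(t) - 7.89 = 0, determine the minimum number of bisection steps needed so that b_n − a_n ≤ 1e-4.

15

Initial width b − a = 2.1 − 0.392 = 1.708000.
After n steps the width is (b−a)/2^n; need (b−a)/2^n ≤ 1e-4.
So n ≥ log₂(1.708000/1e-4) = log₂(17080.0000) ≈ 14.0600.
Hence n = 15.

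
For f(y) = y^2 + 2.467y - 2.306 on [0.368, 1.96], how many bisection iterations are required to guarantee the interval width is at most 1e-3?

Initial width b − a = 1.96 − 0.368 = 1.592000.
After n steps the width is (b−a)/2^n; need (b−a)/2^n ≤ 1e-3.
So n ≥ log₂(1.592000/1e-3) = log₂(1592.0000) ≈ 10.6366.
Hence n = 11.

11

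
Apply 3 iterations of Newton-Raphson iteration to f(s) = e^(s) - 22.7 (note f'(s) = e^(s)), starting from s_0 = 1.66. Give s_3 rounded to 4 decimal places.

Newton update: s ← s − f(s)/f'(s).
s_0 = 1.660000: f = -17.440689, f' = 5.259311 → s_1 = 1.660000 - (-17.440689)/(5.259311) = 4.976155
s_1 = 4.976155: f = 122.216085, f' = 144.916085 → s_2 = 4.976155 - (122.216085)/(144.916085) = 4.132797
s_2 = 4.132797: f = 39.652092, f' = 62.352092 → s_3 = 4.132797 - (39.652092)/(62.352092) = 3.496859

3.4969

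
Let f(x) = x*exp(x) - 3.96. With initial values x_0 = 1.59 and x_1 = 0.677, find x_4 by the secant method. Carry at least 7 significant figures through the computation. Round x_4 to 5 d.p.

f(x_0) = 3.836961, f(x_1) = -2.627688
x_2 = 0.677000 - (-2.627688)·(0.677000 - 1.590000)/(-2.627688 - (3.836961)) = 1.048107; f(x_2) = -0.970538
x_3 = 1.048107 - (-0.970538)·(1.048107 - 0.677000)/(-0.970538 - (-2.627688)) = 1.265453; f(x_3) = 0.525647
x_4 = 1.265453 - (0.525647)·(1.265453 - 1.048107)/(0.525647 - (-0.970538)) = 1.189094; f(x_4) = -0.054892

1.18909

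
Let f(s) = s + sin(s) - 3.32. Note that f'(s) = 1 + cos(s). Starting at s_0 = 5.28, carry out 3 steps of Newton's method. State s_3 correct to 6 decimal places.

4.188021

Newton update: s ← s − f(s)/f'(s).
s_0 = 5.280000: f = 1.116812, f' = 1.537619 → s_1 = 5.280000 - (1.116812)/(1.537619) = 4.553674
s_1 = 4.553674: f = 0.246243, f' = 0.841951 → s_2 = 4.553674 - (0.246243)/(0.841951) = 4.261207
s_2 = 4.261207: f = 0.041275, f' = 0.563971 → s_3 = 4.261207 - (0.041275)/(0.563971) = 4.188021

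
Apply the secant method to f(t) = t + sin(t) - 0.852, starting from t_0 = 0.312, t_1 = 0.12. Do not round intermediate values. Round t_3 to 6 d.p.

0.432618

f(t_0) = -0.233037, f(t_1) = -0.612288
t_2 = 0.120000 - (-0.612288)·(0.120000 - 0.312000)/(-0.612288 - (-0.233037)) = 0.429978; f(t_2) = -0.005171
t_3 = 0.429978 - (-0.005171)·(0.429978 - 0.120000)/(-0.005171 - (-0.612288)) = 0.432618; f(t_3) = -0.000132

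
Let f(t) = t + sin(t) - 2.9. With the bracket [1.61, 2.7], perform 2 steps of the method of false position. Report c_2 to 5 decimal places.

2.04593

f(1.610000) = -0.290768, f(2.700000) = 0.227380
step 1: c = 2.221673, f(c) = 0.117226 > 0 → new bracket [1.610000, 2.221673]
step 2: c = 2.045926, f(c) = 0.035159 > 0 → new bracket [1.610000, 2.045926]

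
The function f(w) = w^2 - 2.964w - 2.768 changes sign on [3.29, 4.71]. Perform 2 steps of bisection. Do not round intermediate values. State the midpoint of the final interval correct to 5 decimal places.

3.82250

f(3.290000) = -1.695460, f(4.710000) = 5.455660 (opposite signs)
step 1: m = 4.000000, f(m) = 1.376000 > 0 → root in [3.290000, 4.000000]
step 2: m = 3.645000, f(m) = -0.285755 < 0 → root in [3.645000, 4.000000]
Midpoint of [3.645000, 4.000000] = 3.822500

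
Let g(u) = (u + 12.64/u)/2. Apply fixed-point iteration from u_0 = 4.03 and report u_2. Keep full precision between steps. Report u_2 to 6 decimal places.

u_1 = g(4.030000) = 3.583238
u_2 = g(3.583238) = 3.555387

3.555387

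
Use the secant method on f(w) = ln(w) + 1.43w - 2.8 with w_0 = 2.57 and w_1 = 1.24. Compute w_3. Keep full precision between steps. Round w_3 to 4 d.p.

1.6217

f(w_0) = 1.819006, f(w_1) = -0.811689
w_2 = 1.240000 - (-0.811689)·(1.240000 - 2.570000)/(-0.811689 - (1.819006)) = 1.650365; f(w_2) = 0.061019
w_3 = 1.650365 - (0.061019)·(1.650365 - 1.240000)/(0.061019 - (-0.811689)) = 1.621673; f(w_3) = 0.002450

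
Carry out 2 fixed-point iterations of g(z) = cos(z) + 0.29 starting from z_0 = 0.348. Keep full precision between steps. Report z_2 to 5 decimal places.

0.62418

z_1 = g(0.348000) = 1.230057
z_2 = g(1.230057) = 0.624184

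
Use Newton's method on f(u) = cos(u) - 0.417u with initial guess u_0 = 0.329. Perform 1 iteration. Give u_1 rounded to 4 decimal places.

1.4223

f'(u) = -sin(u) - 0.417
u_0 = 0.329000: f = 0.809173, f' = -0.740097 → u_1 = 0.329000 - (0.809173)/(-0.740097) = 1.422334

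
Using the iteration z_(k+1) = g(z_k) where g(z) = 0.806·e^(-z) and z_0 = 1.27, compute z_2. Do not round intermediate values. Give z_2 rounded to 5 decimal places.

z_1 = g(1.270000) = 0.226350
z_2 = g(0.226350) = 0.642736

0.64274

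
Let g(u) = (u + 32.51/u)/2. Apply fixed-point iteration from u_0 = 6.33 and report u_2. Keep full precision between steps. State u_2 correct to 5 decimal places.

5.70184

u_1 = g(6.330000) = 5.732930
u_2 = g(5.732930) = 5.701839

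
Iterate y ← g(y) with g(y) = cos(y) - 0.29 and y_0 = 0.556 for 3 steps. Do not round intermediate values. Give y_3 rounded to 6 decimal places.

0.558534

y_1 = g(0.556000) = 0.559373
y_2 = g(0.559373) = 0.557588
y_3 = g(0.557588) = 0.558534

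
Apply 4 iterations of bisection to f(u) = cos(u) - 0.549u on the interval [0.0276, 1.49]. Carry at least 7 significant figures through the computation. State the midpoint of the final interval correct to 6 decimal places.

0.987300

f(0.027600) = 0.984467, f(1.490000) = -0.737302 (opposite signs)
step 1: m = 0.758800, f(m) = 0.309081 > 0 → root in [0.758800, 1.490000]
step 2: m = 1.124400, f(m) = -0.185578 < 0 → root in [0.758800, 1.124400]
step 3: m = 0.941600, f(m) = 0.071557 > 0 → root in [0.941600, 1.124400]
step 4: m = 1.033000, f(m) = -0.054872 < 0 → root in [0.941600, 1.033000]
Midpoint of [0.941600, 1.033000] = 0.987300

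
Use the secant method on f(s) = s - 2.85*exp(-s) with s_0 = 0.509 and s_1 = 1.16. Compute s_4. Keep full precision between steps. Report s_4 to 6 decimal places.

f(s_0) = -1.204125, f(s_1) = 0.266564
s_2 = 1.160000 - (0.266564)·(1.160000 - 0.509000)/(0.266564 - (-1.204125)) = 1.042005; f(s_2) = 0.036678
s_3 = 1.042005 - (0.036678)·(1.042005 - 1.160000)/(0.036678 - (0.266564)) = 1.023180; f(s_3) = -0.001253
s_4 = 1.023180 - (-0.001253)·(1.023180 - 1.042005)/(-0.001253 - (0.036678)) = 1.023802; f(s_4) = 0.000006

1.023802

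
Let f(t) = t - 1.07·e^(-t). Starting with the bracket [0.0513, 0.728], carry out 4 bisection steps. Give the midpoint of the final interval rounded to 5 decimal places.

0.57997

f(0.051300) = -0.965193, f(0.728000) = 0.211325 (opposite signs)
step 1: m = 0.389650, f(m) = -0.335054 < 0 → root in [0.389650, 0.728000]
step 2: m = 0.558825, f(m) = -0.053087 < 0 → root in [0.558825, 0.728000]
step 3: m = 0.643412, f(m) = 0.081132 > 0 → root in [0.558825, 0.643412]
step 4: m = 0.601119, f(m) = 0.014547 > 0 → root in [0.558825, 0.601119]
Midpoint of [0.558825, 0.601119] = 0.579972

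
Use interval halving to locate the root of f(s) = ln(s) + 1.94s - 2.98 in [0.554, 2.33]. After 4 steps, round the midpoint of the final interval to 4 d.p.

f(0.554000) = -2.495831, f(2.330000) = 2.386068 (opposite signs)
step 1: m = 1.442000, f(m) = 0.183511 > 0 → root in [0.554000, 1.442000]
step 2: m = 0.998000, f(m) = -1.045882 < 0 → root in [0.998000, 1.442000]
step 3: m = 1.220000, f(m) = -0.414349 < 0 → root in [1.220000, 1.442000]
step 4: m = 1.331000, f(m) = -0.111929 < 0 → root in [1.331000, 1.442000]
Midpoint of [1.331000, 1.442000] = 1.386500

1.3865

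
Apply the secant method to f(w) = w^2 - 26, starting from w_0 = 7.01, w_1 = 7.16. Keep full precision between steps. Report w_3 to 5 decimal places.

5.14471

Secant update: w_(k+1) = w_k − f(w_k)·(w_k − w_(k-1))/(f(w_k) − f(w_(k-1))).
f(w_0) = 23.140100, f(w_1) = 25.265600
w_2 = 7.160000 - (25.265600)·(7.160000 - 7.010000)/(25.265600 - (23.140100)) = 5.376965; f(w_2) = 2.911757
w_3 = 5.376965 - (2.911757)·(5.376965 - 7.160000)/(2.911757 - (25.265600)) = 5.144712; f(w_3) = 0.468058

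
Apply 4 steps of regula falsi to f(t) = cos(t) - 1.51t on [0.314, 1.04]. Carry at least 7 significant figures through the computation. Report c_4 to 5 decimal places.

f(0.314000) = 0.476966, f(1.040000) = -1.064180
step 1: c = 0.538688, f(c) = 0.044963 > 0 → new bracket [0.538688, 1.040000]
step 2: c = 0.559011, f(c) = 0.003674 > 0 → new bracket [0.559011, 1.040000]
step 3: c = 0.560666, f(c) = 0.000296 > 0 → new bracket [0.560666, 1.040000]
step 4: c = 0.560799, f(c) = 0.000024 > 0 → new bracket [0.560799, 1.040000]

0.56080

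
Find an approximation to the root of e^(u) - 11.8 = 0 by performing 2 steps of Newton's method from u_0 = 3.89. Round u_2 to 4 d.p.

2.6465

f'(u) = e^(u)
u_0 = 3.890000: f = 37.110887, f' = 48.910887 → u_1 = 3.890000 - (37.110887)/(48.910887) = 3.131255
u_1 = 3.131255: f = 11.102706, f' = 22.902706 → u_2 = 3.131255 - (11.102706)/(22.902706) = 2.646478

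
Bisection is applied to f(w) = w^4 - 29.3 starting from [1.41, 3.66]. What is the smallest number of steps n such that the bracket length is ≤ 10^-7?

25

Initial width b − a = 3.66 − 1.41 = 2.250000.
After n steps the width is (b−a)/2^n; need (b−a)/2^n ≤ 10^-7.
So n ≥ log₂(2.250000/10^-7) = log₂(22500000.0000) ≈ 24.4234.
Hence n = 25.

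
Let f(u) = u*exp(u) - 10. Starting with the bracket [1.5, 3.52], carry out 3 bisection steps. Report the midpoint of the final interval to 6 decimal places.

1.626250

f(1.500000) = -3.277466, f(3.520000) = 108.921188 (opposite signs)
step 1: m = 2.510000, f(m) = 20.885374 > 0 → root in [1.500000, 2.510000]
step 2: m = 2.005000, f(m) = 4.889318 > 0 → root in [1.500000, 2.005000]
step 3: m = 1.752500, f(m) = 0.110185 > 0 → root in [1.500000, 1.752500]
Midpoint of [1.500000, 1.752500] = 1.626250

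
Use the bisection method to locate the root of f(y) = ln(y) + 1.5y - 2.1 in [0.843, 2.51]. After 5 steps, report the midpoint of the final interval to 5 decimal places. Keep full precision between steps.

1.23370

f(0.843000) = -1.006288, f(2.510000) = 2.585283 (opposite signs)
step 1: m = 1.676500, f(m) = 0.931458 > 0 → root in [0.843000, 1.676500]
step 2: m = 1.259750, f(m) = 0.020538 > 0 → root in [0.843000, 1.259750]
step 3: m = 1.051375, f(m) = -0.472839 < 0 → root in [1.051375, 1.259750]
step 4: m = 1.155562, f(m) = -0.222069 < 0 → root in [1.155562, 1.259750]
step 5: m = 1.207656, f(m) = -0.099834 < 0 → root in [1.207656, 1.259750]
Midpoint of [1.207656, 1.259750] = 1.233703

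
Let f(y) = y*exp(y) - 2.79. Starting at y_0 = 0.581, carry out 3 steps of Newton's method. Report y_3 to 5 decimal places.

1.01347

Newton update: y ← y − f(y)/f'(y).
f'(y) = (y+1)*exp(y)
y_0 = 0.581000: f = -1.751273, f' = 2.826552 → y_1 = 0.581000 - (-1.751273)/(2.826552) = 1.200579
y_1 = 1.200579: f = 1.198375, f' = 7.310416 → y_2 = 1.200579 - (1.198375)/(7.310416) = 1.036652
y_2 = 1.036652: f = 0.133113, f' = 5.742875 → y_3 = 1.036652 - (0.133113)/(5.742875) = 1.013474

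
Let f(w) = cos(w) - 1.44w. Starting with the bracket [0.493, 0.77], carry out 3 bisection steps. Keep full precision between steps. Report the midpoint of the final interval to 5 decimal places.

0.57956

f(0.493000) = 0.170997, f(0.770000) = -0.390889 (opposite signs)
step 1: m = 0.631500, f(m) = -0.102217 < 0 → root in [0.493000, 0.631500]
step 2: m = 0.562250, f(m) = 0.036418 > 0 → root in [0.562250, 0.631500]
step 3: m = 0.596875, f(m) = -0.032404 < 0 → root in [0.562250, 0.596875]
Midpoint of [0.562250, 0.596875] = 0.579562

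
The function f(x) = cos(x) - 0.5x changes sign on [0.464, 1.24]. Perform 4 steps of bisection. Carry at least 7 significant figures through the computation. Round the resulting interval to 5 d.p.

f(0.464000) = 0.662270, f(1.240000) = -0.295204 (opposite signs)
step 1: m = 0.852000, f(m) = 0.232479 > 0 → root in [0.852000, 1.240000]
step 2: m = 1.046000, f(m) = -0.021963 < 0 → root in [0.852000, 1.046000]
step 3: m = 0.949000, f(m) = 0.107996 > 0 → root in [0.949000, 1.046000]
step 4: m = 0.997500, f(m) = 0.043654 > 0 → root in [0.997500, 1.046000]

[0.99750, 1.04600]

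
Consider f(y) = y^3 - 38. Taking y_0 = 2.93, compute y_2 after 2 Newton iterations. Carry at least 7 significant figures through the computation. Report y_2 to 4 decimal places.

f'(y) = 3y^2
y_0 = 2.930000: f = -12.846243, f' = 25.754700 → y_1 = 2.930000 - (-12.846243)/(25.754700) = 3.428792
y_1 = 3.428792: f = 2.310992, f' = 35.269847 → y_2 = 3.428792 - (2.310992)/(35.269847) = 3.363269

3.3633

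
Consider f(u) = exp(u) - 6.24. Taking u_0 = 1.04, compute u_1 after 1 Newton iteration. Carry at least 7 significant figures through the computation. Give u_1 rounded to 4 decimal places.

2.2456

f'(u) = exp(u)
u_0 = 1.040000: f = -3.410783, f' = 2.829217 → u_1 = 1.040000 - (-3.410783)/(2.829217) = 2.245557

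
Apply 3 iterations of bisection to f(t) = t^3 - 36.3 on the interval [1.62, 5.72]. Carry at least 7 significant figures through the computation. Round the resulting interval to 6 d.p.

[3.157500, 3.670000]

f(1.620000) = -32.048472, f(5.720000) = 150.849248 (opposite signs)
step 1: m = 3.670000, f(m) = 13.130863 > 0 → root in [1.620000, 3.670000]
step 2: m = 2.645000, f(m) = -17.795514 < 0 → root in [2.645000, 3.670000]
step 3: m = 3.157500, f(m) = -4.820337 < 0 → root in [3.157500, 3.670000]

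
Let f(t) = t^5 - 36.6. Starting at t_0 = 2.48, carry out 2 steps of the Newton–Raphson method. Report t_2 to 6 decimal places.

f'(t) = 5t^4
t_0 = 2.480000: f = 57.212002, f' = 189.137101 → t_1 = 2.480000 - (57.212002)/(189.137101) = 2.177510
t_1 = 2.177510: f = 12.355468, f' = 112.411559 → t_2 = 2.177510 - (12.355468)/(112.411559) = 2.067598

2.067598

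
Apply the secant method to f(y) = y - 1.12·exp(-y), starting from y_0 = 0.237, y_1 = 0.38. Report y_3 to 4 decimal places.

0.6083

Secant update: y_(k+1) = y_k − f(y_k)·(y_k − y_(k-1))/(f(y_k) − f(y_(k-1))).
f(y_0) = -0.646670, f(y_1) = -0.385925
y_2 = 0.380000 - (-0.385925)·(0.380000 - 0.237000)/(-0.385925 - (-0.646670)) = 0.591652; f(y_2) = -0.028170
y_3 = 0.591652 - (-0.028170)·(0.591652 - 0.380000)/(-0.028170 - (-0.385925)) = 0.608318; f(y_3) = -0.001260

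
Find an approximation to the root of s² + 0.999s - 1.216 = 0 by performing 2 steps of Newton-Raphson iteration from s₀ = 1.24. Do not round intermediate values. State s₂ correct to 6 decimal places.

0.713583

f'(s) = 2s + 0.999
s_0 = 1.240000: f = 1.560360, f' = 3.479000 → s_1 = 1.240000 - (1.560360)/(3.479000) = 0.791492
s_1 = 0.791492: f = 0.201160, f' = 2.581984 → s_2 = 0.791492 - (0.201160)/(2.581984) = 0.713583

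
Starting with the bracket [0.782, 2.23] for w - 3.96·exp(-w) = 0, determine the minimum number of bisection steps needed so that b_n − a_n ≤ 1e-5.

18

Initial width b − a = 2.23 − 0.782 = 1.448000.
After n steps the width is (b−a)/2^n; need (b−a)/2^n ≤ 1e-5.
So n ≥ log₂(1.448000/1e-5) = log₂(144800.0000) ≈ 17.1437.
Hence n = 18.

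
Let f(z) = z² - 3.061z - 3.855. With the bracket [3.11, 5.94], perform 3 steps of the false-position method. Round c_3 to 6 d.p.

f(3.110000) = -3.702610, f(5.940000) = 13.246260
step 1: c = 3.728235, f(c) = -1.367391 < 0 → new bracket [3.728235, 5.940000]
step 2: c = 3.935189, f(c) = -0.414903 < 0 → new bracket [3.935189, 5.940000]
step 3: c = 3.996077, f(c) = -0.118362 < 0 → new bracket [3.996077, 5.940000]

3.996077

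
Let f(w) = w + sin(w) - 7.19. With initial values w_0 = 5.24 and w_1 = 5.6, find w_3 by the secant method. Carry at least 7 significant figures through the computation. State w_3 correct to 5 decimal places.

6.75340

f(w_0) = -2.814012, f(w_1) = -2.221267
w_2 = 5.600000 - (-2.221267)·(5.600000 - 5.240000)/(-2.221267 - (-2.814012)) = 6.949071; f(w_2) = 0.376827
w_3 = 6.949071 - (0.376827)·(6.949071 - 5.600000)/(0.376827 - (-2.221267)) = 6.753402; f(w_3) = 0.016482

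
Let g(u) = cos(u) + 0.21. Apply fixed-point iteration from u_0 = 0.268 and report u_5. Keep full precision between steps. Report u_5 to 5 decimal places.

u_1 = g(0.268000) = 1.174302
u_2 = g(1.174302) = 0.596187
u_3 = g(0.596187) = 1.037483
u_4 = g(1.037483) = 0.718389
u_5 = g(0.718389) = 0.962867

0.96287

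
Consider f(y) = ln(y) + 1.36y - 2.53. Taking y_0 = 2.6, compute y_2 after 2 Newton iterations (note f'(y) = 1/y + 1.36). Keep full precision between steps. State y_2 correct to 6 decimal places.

y_0 = 2.600000: f = 1.961511, f' = 1.744615 → y_1 = 2.600000 - (1.961511)/(1.744615) = 1.475677
y_1 = 1.475677: f = -0.133963, f' = 2.037655 → y_2 = 1.475677 - (-0.133963)/(2.037655) = 1.541420

1.541420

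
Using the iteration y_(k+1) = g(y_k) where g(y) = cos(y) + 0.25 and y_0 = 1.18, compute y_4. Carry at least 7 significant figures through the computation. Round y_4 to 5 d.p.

y_1 = g(1.180000) = 0.630925
y_2 = g(0.630925) = 1.057482
y_3 = g(1.057482) = 0.741067
y_4 = g(0.741067) = 0.987749

0.98775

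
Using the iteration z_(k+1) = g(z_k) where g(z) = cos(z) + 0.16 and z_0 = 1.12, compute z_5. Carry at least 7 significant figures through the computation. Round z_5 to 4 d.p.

0.7674

z_1 = g(1.120000) = 0.595682
z_2 = g(0.595682) = 0.987766
z_3 = g(0.987766) = 0.710556
z_4 = g(0.710556) = 0.917999
z_5 = g(0.917999) = 0.767411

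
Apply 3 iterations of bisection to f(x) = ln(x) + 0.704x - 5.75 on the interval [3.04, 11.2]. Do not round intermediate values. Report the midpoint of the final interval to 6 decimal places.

5.590000

f(3.040000) = -2.497982, f(11.200000) = 4.550714 (opposite signs)
step 1: m = 7.120000, f(m) = 1.225388 > 0 → root in [3.040000, 7.120000]
step 2: m = 5.080000, f(m) = -0.548369 < 0 → root in [5.080000, 7.120000]
step 3: m = 6.100000, f(m) = 0.352689 > 0 → root in [5.080000, 6.100000]
Midpoint of [5.080000, 6.100000] = 5.590000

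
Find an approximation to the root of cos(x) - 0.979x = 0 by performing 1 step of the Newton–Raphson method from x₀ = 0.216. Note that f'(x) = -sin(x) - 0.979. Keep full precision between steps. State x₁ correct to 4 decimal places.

x_0 = 0.216000: f = 0.765299, f' = -1.193324 → x_1 = 0.216000 - (0.765299)/(-1.193324) = 0.857316

0.8573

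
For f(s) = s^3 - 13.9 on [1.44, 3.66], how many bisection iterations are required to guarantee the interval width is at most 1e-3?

12

Initial width b − a = 3.66 − 1.44 = 2.220000.
After n steps the width is (b−a)/2^n; need (b−a)/2^n ≤ 1e-3.
So n ≥ log₂(2.220000/1e-3) = log₂(2220.0000) ≈ 11.1163.
Hence n = 12.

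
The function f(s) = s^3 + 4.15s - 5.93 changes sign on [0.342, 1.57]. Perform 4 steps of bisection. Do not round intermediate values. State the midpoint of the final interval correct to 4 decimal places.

f(0.342000) = -4.470698, f(1.570000) = 4.455393 (opposite signs)
step 1: m = 0.956000, f(m) = -1.088877 < 0 → root in [0.956000, 1.570000]
step 2: m = 1.263000, f(m) = 1.326148 > 0 → root in [0.956000, 1.263000]
step 3: m = 1.109500, f(m) = 0.040209 > 0 → root in [0.956000, 1.109500]
step 4: m = 1.032750, f(m) = -0.542585 < 0 → root in [1.032750, 1.109500]
Midpoint of [1.032750, 1.109500] = 1.071125

1.0711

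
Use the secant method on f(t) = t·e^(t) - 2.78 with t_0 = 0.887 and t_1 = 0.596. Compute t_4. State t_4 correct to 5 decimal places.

1.01072

f(t_0) = -0.626510, f(t_1) = -1.698352
t_2 = 0.596000 - (-1.698352)·(0.596000 - 0.887000)/(-1.698352 - (-0.626510)) = 1.057094; f(t_2) = 0.262315
t_3 = 1.057094 - (0.262315)·(1.057094 - 0.596000)/(0.262315 - (-1.698352)) = 0.995405; f(t_3) = -0.086611
t_4 = 0.995405 - (-0.086611)·(0.995405 - 1.057094)/(-0.086611 - (0.262315)) = 1.010718; f(t_4) = -0.002978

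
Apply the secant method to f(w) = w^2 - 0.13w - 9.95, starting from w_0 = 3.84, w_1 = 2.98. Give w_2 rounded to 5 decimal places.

Secant update: w_(k+1) = w_k − f(w_k)·(w_k − w_(k-1))/(f(w_k) − f(w_(k-1))).
f(w_0) = 4.296400, f(w_1) = -1.457000
w_2 = 2.980000 - (-1.457000)·(2.980000 - 3.840000)/(-1.457000 - (4.296400)) = 3.197788; f(w_2) = -0.139866

3.19779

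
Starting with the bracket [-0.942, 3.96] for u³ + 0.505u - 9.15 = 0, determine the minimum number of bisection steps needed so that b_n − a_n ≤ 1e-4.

Initial width b − a = 3.96 − -0.942 = 4.902000.
After n steps the width is (b−a)/2^n; need (b−a)/2^n ≤ 1e-4.
So n ≥ log₂(4.902000/1e-4) = log₂(49020.0000) ≈ 15.5811.
Hence n = 16.

16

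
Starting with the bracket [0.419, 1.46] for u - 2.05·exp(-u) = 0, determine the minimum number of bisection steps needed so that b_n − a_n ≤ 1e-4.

Initial width b − a = 1.46 − 0.419 = 1.041000.
After n steps the width is (b−a)/2^n; need (b−a)/2^n ≤ 1e-4.
So n ≥ log₂(1.041000/1e-4) = log₂(10410.0000) ≈ 13.3457.
Hence n = 14.

14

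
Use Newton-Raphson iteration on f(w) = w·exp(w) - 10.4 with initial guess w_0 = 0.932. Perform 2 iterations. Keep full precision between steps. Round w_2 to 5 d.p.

2.07259

f'(w) = (w + 1)·exp(w)
w_0 = 0.932000: f = -8.033108, f' = 4.906475 → w_1 = 0.932000 - (-8.033108)/(4.906475) = 2.569246
w_1 = 2.569246: f = 23.144035, f' = 46.600017 → w_2 = 2.569246 - (23.144035)/(46.600017) = 2.072593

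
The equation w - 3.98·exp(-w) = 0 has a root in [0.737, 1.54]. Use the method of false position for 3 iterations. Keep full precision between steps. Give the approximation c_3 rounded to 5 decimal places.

1.20015

f(0.737000) = -1.167619, f(1.540000) = 0.686763
step 1: c = 1.242612, f(c) = 0.093867 > 0 → new bracket [0.737000, 1.242612]
step 2: c = 1.204989, f(c) = 0.012203 > 0 → new bracket [0.737000, 1.204989]
step 3: c = 1.200149, f(c) = 0.001575 > 0 → new bracket [0.737000, 1.200149]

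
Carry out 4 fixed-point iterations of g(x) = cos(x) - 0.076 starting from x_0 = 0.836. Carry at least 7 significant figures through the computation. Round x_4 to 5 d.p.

0.71765

x_1 = g(0.836000) = 0.594436
x_2 = g(0.594436) = 0.752464
x_3 = g(0.752464) = 0.654007
x_4 = g(0.654007) = 0.717653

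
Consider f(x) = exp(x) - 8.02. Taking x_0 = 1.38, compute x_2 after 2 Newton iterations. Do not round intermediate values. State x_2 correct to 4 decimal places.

f'(x) = exp(x)
x_0 = 1.380000: f = -4.045098, f' = 3.974902 → x_1 = 1.380000 - (-4.045098)/(3.974902) = 2.397660
x_1 = 2.397660: f = 2.977412, f' = 10.997412 → x_2 = 2.397660 - (2.977412)/(10.997412) = 2.126922

2.1269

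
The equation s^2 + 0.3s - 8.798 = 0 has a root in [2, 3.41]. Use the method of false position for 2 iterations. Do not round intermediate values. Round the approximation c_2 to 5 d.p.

2.81218

False-position update: c = (a·f(b) − b·f(a))/(f(b) − f(a)); replace the endpoint whose sign matches f(c).
f(2.000000) = -4.198000, f(3.410000) = 3.853100
step 1: c = 2.735201, f(c) = -0.496113 < 0 → new bracket [2.735201, 3.410000]
step 2: c = 2.812175, f(c) = -0.046017 < 0 → new bracket [2.812175, 3.410000]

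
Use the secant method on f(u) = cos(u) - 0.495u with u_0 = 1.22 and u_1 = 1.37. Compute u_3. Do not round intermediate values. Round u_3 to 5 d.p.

1.03404

Secant update: u_(k+1) = u_k − f(u_k)·(u_k − u_(k-1))/(f(u_k) − f(u_(k-1))).
f(u_0) = -0.260254, f(u_1) = -0.478700
u_2 = 1.370000 - (-0.478700)·(1.370000 - 1.220000)/(-0.478700 - (-0.260254)) = 1.041292; f(u_2) = -0.010333
u_3 = 1.041292 - (-0.010333)·(1.041292 - 1.370000)/(-0.010333 - (-0.478700)) = 1.034039; f(u_3) = -0.000498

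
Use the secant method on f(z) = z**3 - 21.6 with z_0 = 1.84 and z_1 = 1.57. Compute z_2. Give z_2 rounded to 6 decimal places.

f(z_0) = -15.370496, f(z_1) = -17.730107
z_2 = 1.570000 - (-17.730107)·(1.570000 - 1.840000)/(-17.730107 - (-15.370496)) = 3.598779; f(z_2) = 25.008538

3.598779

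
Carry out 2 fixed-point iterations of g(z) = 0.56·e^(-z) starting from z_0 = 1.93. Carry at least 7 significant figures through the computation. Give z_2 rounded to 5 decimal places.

0.51628

z_1 = g(1.930000) = 0.081283
z_2 = g(0.081283) = 0.516282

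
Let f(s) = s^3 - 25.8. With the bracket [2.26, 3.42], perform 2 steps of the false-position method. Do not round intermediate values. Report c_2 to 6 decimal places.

2.938342

False-position update: c = (a·f(b) − b·f(a))/(f(b) − f(a)); replace the endpoint whose sign matches f(c).
f(2.260000) = -14.256824, f(3.420000) = 14.201688
step 1: c = 2.841124, f(c) = -2.866495 < 0 → new bracket [2.841124, 3.420000]
step 2: c = 2.938342, f(c) = -0.430775 < 0 → new bracket [2.938342, 3.420000]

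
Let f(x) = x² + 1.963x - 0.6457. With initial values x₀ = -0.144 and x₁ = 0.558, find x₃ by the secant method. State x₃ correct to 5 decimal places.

f(x_0) = -0.907636, f(x_1) = 0.761018
x_2 = 0.558000 - (0.761018)·(0.558000 - -0.144000)/(0.761018 - (-0.907636)) = 0.237841; f(x_2) = -0.122250
x_3 = 0.237841 - (-0.122250)·(0.237841 - 0.558000)/(-0.122250 - (0.761018)) = 0.282153; f(x_3) = -0.012223

0.28215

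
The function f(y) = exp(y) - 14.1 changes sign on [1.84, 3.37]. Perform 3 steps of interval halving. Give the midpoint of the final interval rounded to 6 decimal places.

f(1.840000) = -7.803462, f(3.370000) = 14.978527 (opposite signs)
step 1: m = 2.605000, f(m) = -0.568775 < 0 → root in [2.605000, 3.370000]
step 2: m = 2.987500, f(m) = 5.736030 > 0 → root in [2.605000, 2.987500]
step 3: m = 2.796250, f(m) = 2.283095 > 0 → root in [2.605000, 2.796250]
Midpoint of [2.605000, 2.796250] = 2.700625

2.700625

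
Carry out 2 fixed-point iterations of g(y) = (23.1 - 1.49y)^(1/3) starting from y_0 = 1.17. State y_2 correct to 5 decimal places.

2.66681

y_1 = g(1.170000) = 2.774457
y_2 = g(2.774457) = 2.666812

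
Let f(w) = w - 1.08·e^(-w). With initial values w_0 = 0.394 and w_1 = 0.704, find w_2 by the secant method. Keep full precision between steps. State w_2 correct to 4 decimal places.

Secant update: w_(k+1) = w_k − f(w_k)·(w_k − w_(k-1))/(f(w_k) − f(w_(k-1))).
f(w_0) = -0.334302, f(w_1) = 0.169829
w_2 = 0.704000 - (0.169829)·(0.704000 - 0.394000)/(0.169829 - (-0.334302)) = 0.599569; f(w_2) = 0.006597

0.5996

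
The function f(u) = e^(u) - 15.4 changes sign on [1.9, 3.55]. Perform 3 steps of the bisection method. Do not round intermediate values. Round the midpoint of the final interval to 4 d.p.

f(1.900000) = -8.714106, f(3.550000) = 19.413317 (opposite signs)
step 1: m = 2.725000, f(m) = -0.143586 < 0 → root in [2.725000, 3.550000]
step 2: m = 3.137500, f(m) = 7.646179 > 0 → root in [2.725000, 3.137500]
step 3: m = 2.931250, f(m) = 3.351055 > 0 → root in [2.725000, 2.931250]
Midpoint of [2.725000, 2.931250] = 2.828125

2.8281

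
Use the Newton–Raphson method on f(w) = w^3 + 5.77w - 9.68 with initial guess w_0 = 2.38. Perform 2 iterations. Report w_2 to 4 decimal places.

Newton update: w ← w − f(w)/f'(w).
f'(w) = 3w^2 + 5.77
w_0 = 2.380000: f = 17.533872, f' = 22.763200 → w_1 = 2.380000 - (17.533872)/(22.763200) = 1.609727
w_1 = 1.609727: f = 3.779287, f' = 13.543666 → w_2 = 1.609727 - (3.779287)/(13.543666) = 1.330683

1.3307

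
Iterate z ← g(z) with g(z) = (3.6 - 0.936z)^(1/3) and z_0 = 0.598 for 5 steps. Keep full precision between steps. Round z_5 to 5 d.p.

1.33051

z_1 = g(0.598000) = 1.448674
z_2 = g(1.448674) = 1.309213
z_3 = g(1.309213) = 1.334122
z_4 = g(1.334122) = 1.329741
z_5 = g(1.329741) = 1.330513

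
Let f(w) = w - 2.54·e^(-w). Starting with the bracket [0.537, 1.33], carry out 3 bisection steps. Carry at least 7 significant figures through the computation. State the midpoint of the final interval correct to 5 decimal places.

f(0.537000) = -0.947628, f(1.330000) = 0.658228 (opposite signs)
step 1: m = 0.933500, f(m) = -0.065165 < 0 → root in [0.933500, 1.330000]
step 2: m = 1.131750, f(m) = 0.312680 > 0 → root in [0.933500, 1.131750]
step 3: m = 1.032625, f(m) = 0.128205 > 0 → root in [0.933500, 1.032625]
Midpoint of [0.933500, 1.032625] = 0.983062

0.98306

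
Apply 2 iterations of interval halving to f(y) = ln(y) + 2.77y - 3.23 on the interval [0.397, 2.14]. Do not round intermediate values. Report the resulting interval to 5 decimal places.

f(0.397000) = -3.054129, f(2.140000) = 3.458606 (opposite signs)
step 1: m = 1.268500, f(m) = 0.521580 > 0 → root in [0.397000, 1.268500]
step 2: m = 0.832750, f(m) = -1.106304 < 0 → root in [0.832750, 1.268500]

[0.83275, 1.26850]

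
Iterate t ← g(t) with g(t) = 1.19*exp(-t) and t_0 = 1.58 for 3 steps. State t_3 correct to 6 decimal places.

t_1 = g(1.580000) = 0.245110
t_2 = g(0.245110) = 0.931316
t_3 = g(0.931316) = 0.468902

0.468902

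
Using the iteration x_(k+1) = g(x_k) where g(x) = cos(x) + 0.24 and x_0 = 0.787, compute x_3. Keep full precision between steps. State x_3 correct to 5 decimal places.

x_1 = g(0.787000) = 0.945973
x_2 = g(0.945973) = 0.824954
x_3 = g(0.824954) = 0.918591

0.91859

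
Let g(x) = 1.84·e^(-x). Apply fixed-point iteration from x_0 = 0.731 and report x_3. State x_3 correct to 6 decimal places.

0.861568

x_1 = g(0.731000) = 0.885826
x_2 = g(0.885826) = 0.758767
x_3 = g(0.758767) = 0.861568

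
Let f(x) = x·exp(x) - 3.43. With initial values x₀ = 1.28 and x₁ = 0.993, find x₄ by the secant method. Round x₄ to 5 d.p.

f(x_0) = 1.173699, f(x_1) = -0.749575
x_2 = 0.993000 - (-0.749575)·(0.993000 - 1.280000)/(-0.749575 - (1.173699)) = 1.104855; f(x_2) = -0.094678
x_3 = 1.104855 - (-0.094678)·(1.104855 - 0.993000)/(-0.094678 - (-0.749575)) = 1.121026; f(x_3) = 0.009307
x_4 = 1.121026 - (0.009307)·(1.121026 - 1.104855)/(0.009307 - (-0.094678)) = 1.119578; f(x_4) = -0.000101

1.11958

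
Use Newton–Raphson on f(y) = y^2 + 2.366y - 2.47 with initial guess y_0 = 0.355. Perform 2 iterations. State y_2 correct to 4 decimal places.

Newton update: y ← y − f(y)/f'(y).
f'(y) = 2y + 2.366
y_0 = 0.355000: f = -1.504045, f' = 3.076000 → y_1 = 0.355000 - (-1.504045)/(3.076000) = 0.843961
y_1 = 0.843961: f = 0.239083, f' = 4.053923 → y_2 = 0.843961 - (0.239083)/(4.053923) = 0.784986

0.7850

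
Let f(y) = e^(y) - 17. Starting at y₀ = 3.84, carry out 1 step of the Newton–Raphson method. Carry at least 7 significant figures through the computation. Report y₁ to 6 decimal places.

f'(y) = e^(y)
y_0 = 3.840000: f = 29.525474, f' = 46.525474 → y_1 = 3.840000 - (29.525474)/(46.525474) = 3.205391

3.205391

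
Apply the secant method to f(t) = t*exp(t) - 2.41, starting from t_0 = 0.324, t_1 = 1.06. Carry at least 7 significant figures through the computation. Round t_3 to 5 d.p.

f(t_0) = -1.962022, f(t_1) = 0.649553
t_2 = 1.060000 - (0.649553)·(1.060000 - 0.324000)/(0.649553 - (-1.962022)) = 0.876941; f(t_2) = -0.302239
t_3 = 0.876941 - (-0.302239)·(0.876941 - 1.060000)/(-0.302239 - (0.649553)) = 0.935071; f(t_3) = -0.028005

0.93507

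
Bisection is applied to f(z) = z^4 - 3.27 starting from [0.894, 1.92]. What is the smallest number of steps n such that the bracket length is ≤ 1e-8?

27

Initial width b − a = 1.92 − 0.894 = 1.026000.
After n steps the width is (b−a)/2^n; need (b−a)/2^n ≤ 1e-8.
So n ≥ log₂(1.026000/1e-8) = log₂(102600000.0000) ≈ 26.6125.
Hence n = 27.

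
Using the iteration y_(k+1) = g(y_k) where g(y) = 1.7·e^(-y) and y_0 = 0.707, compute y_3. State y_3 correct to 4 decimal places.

0.8150

y_1 = g(0.707000) = 0.838306
y_2 = g(0.838306) = 0.735152
y_3 = g(0.735152) = 0.815035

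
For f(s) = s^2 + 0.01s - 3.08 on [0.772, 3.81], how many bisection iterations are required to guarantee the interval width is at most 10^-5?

Initial width b − a = 3.81 − 0.772 = 3.038000.
After n steps the width is (b−a)/2^n; need (b−a)/2^n ≤ 10^-5.
So n ≥ log₂(3.038000/10^-5) = log₂(303800.0000) ≈ 18.2128.
Hence n = 19.

19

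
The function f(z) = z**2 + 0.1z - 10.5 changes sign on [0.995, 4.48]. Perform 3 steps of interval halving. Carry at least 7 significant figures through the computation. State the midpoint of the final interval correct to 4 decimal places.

3.3909

f(0.995000) = -9.410475, f(4.480000) = 10.018400 (opposite signs)
step 1: m = 2.737500, f(m) = -2.732344 < 0 → root in [2.737500, 4.480000]
step 2: m = 3.608750, f(m) = 2.883952 > 0 → root in [2.737500, 3.608750]
step 3: m = 3.173125, f(m) = -0.113965 < 0 → root in [3.173125, 3.608750]
Midpoint of [3.173125, 3.608750] = 3.390938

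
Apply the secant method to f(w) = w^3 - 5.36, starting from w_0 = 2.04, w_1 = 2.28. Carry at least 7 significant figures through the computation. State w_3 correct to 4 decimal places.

1.7664

f(w_0) = 3.129664, f(w_1) = 6.492352
w_2 = 2.280000 - (6.492352)·(2.280000 - 2.040000)/(6.492352 - (3.129664)) = 1.816631; f(w_2) = 0.635154
w_3 = 1.816631 - (0.635154)·(1.816631 - 2.280000)/(0.635154 - (6.492352)) = 1.766384; f(w_3) = 0.151313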